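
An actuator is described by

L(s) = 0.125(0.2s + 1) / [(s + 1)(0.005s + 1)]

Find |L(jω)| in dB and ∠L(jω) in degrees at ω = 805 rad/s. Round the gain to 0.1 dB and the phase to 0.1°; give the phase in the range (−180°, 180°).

-44.4 dB, -76.3°

At ω = 805 rad/s:
zero (1 + j805·0.2) = 1 + j161 → |·| ≈ 161, ∠ ≈ 89.64°
pole (1 + j805·1) = 1 + j805 → |·| ≈ 805, ∠ ≈ 89.93°
pole (1 + j805·0.005) = 1 + j4.025 → |·| ≈ 4.1474, ∠ ≈ 76.05°
|L| = 0.125 · 161 / (805 · 4.1474) ≈ 0.0060279
Gain = 20 log₁₀(0.0060279) ≈ -44.40 dB
∠L = (89.64°) − (89.93° + 76.05°) = -76.34°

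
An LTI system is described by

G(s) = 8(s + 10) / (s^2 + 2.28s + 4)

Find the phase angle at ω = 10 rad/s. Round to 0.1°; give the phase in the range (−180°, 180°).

At s = jω = j10:
zero (s+10): 10 + j10 → |·| = √(10²+10²) = √200 ≈ 14.142, ∠ = arctan(10/10) ≈ 45.00°
quadratic: (j10)² + 2.28·j10 + 4 = -96 + j22.8 → |·| ≈ 98.67, ∠ ≈ 166.64°
∠G = 45.00° − 166.64° = -121.64°

-121.6°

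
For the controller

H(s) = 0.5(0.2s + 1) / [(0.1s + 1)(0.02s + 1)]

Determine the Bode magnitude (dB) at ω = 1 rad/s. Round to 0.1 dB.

-5.9 dB

At ω = 1 rad/s:
zero (1 + j1·0.2) = 1 + j0.2 → |·| ≈ 1.0198, ∠ ≈ 11.31°
pole (1 + j1·0.1) = 1 + j0.1 → |·| ≈ 1.005, ∠ ≈ 5.71°
pole (1 + j1·0.02) = 1 + j0.02 → |·| ≈ 1.0002, ∠ ≈ 1.15°
|H| = 0.5 · 1.0198 / (1.005 · 1.0002) ≈ 0.50726
Gain = 20 log₁₀(0.50726) ≈ -5.90 dB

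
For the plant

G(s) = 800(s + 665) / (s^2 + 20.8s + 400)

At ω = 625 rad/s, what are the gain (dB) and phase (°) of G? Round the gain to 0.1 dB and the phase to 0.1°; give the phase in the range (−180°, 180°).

At s = jω = j625:
zero (s+665): 665 + j625 → |·| = √(665²+625²) = √832850 ≈ 912.61, ∠ = arctan(625/665) ≈ 43.22°
quadratic: (j625)² + 20.8·j625 + 400 = -390225 + j13000 → |·| ≈ 3.9044e+05, ∠ ≈ 178.09°
|G| = 800 · 912.61 / 3.9044e+05 ≈ 1.8699
Gain = 20 log₁₀(1.8699) ≈ 5.44 dB
∠G = 43.22° − 178.09° = -134.87°

5.4 dB, -134.9°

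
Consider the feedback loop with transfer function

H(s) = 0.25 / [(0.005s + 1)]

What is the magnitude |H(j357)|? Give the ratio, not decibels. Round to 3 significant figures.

At ω = 357 rad/s:
pole (1 + j357·0.005) = 1 + j1.785 → |·| ≈ 2.046, ∠ ≈ 60.74°
|H| = 0.25 · 1 / (2.046) ≈ 0.12219

0.122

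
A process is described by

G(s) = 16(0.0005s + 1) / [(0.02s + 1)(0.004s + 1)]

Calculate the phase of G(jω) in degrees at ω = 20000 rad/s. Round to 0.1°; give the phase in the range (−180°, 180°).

-94.9°

At ω = 20000 rad/s:
zero (1 + j20000·0.0005) = 1 + j10 → |·| ≈ 10.05, ∠ ≈ 84.29°
pole (1 + j20000·0.02) = 1 + j400 → |·| ≈ 400, ∠ ≈ 89.86°
pole (1 + j20000·0.004) = 1 + j80 → |·| ≈ 80.006, ∠ ≈ 89.28°
∠G = (84.29°) − (89.86° + 89.28°) = -94.85°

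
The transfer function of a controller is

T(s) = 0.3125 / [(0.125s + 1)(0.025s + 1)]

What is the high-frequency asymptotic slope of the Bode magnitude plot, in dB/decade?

-40 dB/decade

Each pole contributes −20 dB/decade at high frequency; each zero contributes +20 dB/decade.
Net: 0 zero(s) − 2 pole(s) → -40 dB/decade.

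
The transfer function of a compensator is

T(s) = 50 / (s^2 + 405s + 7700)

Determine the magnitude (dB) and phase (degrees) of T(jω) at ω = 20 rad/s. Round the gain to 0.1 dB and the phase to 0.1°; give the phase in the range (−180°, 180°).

-46.8 dB, -48.0°

Substitute s = j20:
Numerator: 50 = 50 + j0
Denominator: (j20)^2 + 405(j20) + 7700 = 7300 + j8100
|N| = √(50² + 0²) ≈ 50, ∠N ≈ 0.00°
|D| = √(7300² + 8100²) ≈ 10904, ∠D ≈ 47.97°
|T| = 50 / 10904 ≈ 0.0045855
Gain = 20 log₁₀(0.0045855) ≈ -46.77 dB
∠T = 0.00° − 47.97° = -47.97°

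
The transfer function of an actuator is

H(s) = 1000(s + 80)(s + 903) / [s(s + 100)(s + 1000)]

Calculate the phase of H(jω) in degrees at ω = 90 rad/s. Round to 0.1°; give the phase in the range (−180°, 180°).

-83.1°

At s = jω = j90:
zero (s+80): 80 + j90 → |·| = √(80²+90²) = √14500 ≈ 120.42, ∠ = arctan(90/80) ≈ 48.37°
zero (s+903): 903 + j90 → |·| = √(903²+90²) = √823509 ≈ 907.47, ∠ = arctan(90/903) ≈ 5.69°
pole (s+100): 100 + j90 → |·| = √(100²+90²) = √18100 ≈ 134.54, ∠ = arctan(90/100) ≈ 41.99°
pole (s+1000): 1000 + j90 → |·| = √(1000²+90²) = √1008100 ≈ 1004, ∠ = arctan(90/1000) ≈ 5.14°
pole at origin: |s| = 90, ∠ = 90.00° (in denominator)
∠H = 54.06° − 137.13° = -83.07°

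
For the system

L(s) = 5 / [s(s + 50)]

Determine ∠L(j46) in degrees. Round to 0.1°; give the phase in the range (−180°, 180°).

At s = jω = j46:
pole (s+50): 50 + j46 → |·| = √(50²+46²) = √4616 ≈ 67.941, ∠ = arctan(46/50) ≈ 42.61°
pole at origin: |s| = 46, ∠ = 90.00° (in denominator)
∠L = 0.00° − 132.61° = -132.61°

-132.6°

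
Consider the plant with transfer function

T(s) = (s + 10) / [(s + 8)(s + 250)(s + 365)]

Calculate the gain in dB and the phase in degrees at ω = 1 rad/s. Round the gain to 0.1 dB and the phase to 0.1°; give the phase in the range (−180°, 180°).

-97.3 dB, -1.8°

At s = jω = j1:
zero (s+10): 10 + j1 → |·| = √(10²+1²) = √101 ≈ 10.05, ∠ = arctan(1/10) ≈ 5.71°
pole (s+8): 8 + j1 → |·| = √(8²+1²) = √65 ≈ 8.0623, ∠ = arctan(1/8) ≈ 7.13°
pole (s+250): 250 + j1 → |·| = √(250²+1²) = √62501 ≈ 250, ∠ = arctan(1/250) ≈ 0.23°
pole (s+365): 365 + j1 → |·| = √(365²+1²) = √133226 ≈ 365, ∠ = arctan(1/365) ≈ 0.16°
|T| = 1 · 10.05 / 7.3568e+05 ≈ 1.3661e-05
Gain = 20 log₁₀(1.3661e-05) ≈ -97.29 dB
∠T = 5.71° − 7.52° = -1.81°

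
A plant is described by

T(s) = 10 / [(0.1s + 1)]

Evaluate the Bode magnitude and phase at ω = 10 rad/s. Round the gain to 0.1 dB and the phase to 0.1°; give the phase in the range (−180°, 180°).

At ω = 10 rad/s:
pole (1 + j10·0.1) = 1 + j1 → |·| ≈ 1.4142, ∠ ≈ 45.00°
|T| = 10 · 1 / (1.4142) ≈ 7.0711
Gain = 20 log₁₀(7.0711) ≈ 16.99 dB
∠T = (0°) − (45.00°) = -45.00°

17.0 dB, -45.0°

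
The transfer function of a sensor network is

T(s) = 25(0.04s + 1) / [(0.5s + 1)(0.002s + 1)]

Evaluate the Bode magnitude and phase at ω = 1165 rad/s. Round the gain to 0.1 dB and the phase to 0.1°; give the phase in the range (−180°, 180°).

-2.1 dB, -67.9°

At ω = 1165 rad/s:
zero (1 + j1165·0.04) = 1 + j46.6 → |·| ≈ 46.611, ∠ ≈ 88.77°
pole (1 + j1165·0.5) = 1 + j582.5 → |·| ≈ 582.5, ∠ ≈ 89.90°
pole (1 + j1165·0.002) = 1 + j2.33 → |·| ≈ 2.5355, ∠ ≈ 66.77°
|T| = 25 · 46.611 / (582.5 · 2.5355) ≈ 0.78899
Gain = 20 log₁₀(0.78899) ≈ -2.06 dB
∠T = (88.77°) − (89.90° + 66.77°) = -67.90°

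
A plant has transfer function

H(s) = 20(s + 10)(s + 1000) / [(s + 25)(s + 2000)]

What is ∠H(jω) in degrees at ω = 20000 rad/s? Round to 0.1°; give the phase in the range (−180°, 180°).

At s = jω = j20000:
zero (s+10): 10 + j20000 → |·| = √(10²+20000²) = √400000100 ≈ 20000, ∠ = arctan(20000/10) ≈ 89.97°
zero (s+1000): 1000 + j20000 → |·| = √(1000²+20000²) = √401000000 ≈ 20025, ∠ = arctan(20000/1000) ≈ 87.14°
pole (s+25): 25 + j20000 → |·| = √(25²+20000²) = √400000625 ≈ 20000, ∠ = arctan(20000/25) ≈ 89.93°
pole (s+2000): 2000 + j20000 → |·| = √(2000²+20000²) = √404000000 ≈ 20100, ∠ = arctan(20000/2000) ≈ 84.29°
∠H = 177.11° − 174.22° = 2.89°

2.9°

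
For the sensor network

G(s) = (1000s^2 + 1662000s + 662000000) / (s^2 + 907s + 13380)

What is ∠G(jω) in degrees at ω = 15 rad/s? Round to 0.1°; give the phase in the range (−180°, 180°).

Substitute s = j15:
Numerator: 1000(j15)^2 + 1662000(j15) + 662000000 = 661775000 + j24930000
Denominator: (j15)^2 + 907(j15) + 13380 = 13155 + j13605
|N| = √(661775000² + 24930000²) ≈ 6.6224e+08, ∠N ≈ 2.16°
|D| = √(13155² + 13605²) ≈ 18925, ∠D ≈ 45.96°
∠G = 2.16° − 45.96° = -43.80°

-43.8°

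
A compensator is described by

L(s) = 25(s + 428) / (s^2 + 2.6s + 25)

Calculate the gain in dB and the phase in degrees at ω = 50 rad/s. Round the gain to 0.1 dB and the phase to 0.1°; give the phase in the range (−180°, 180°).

12.8 dB, -170.3°

At s = jω = j50:
zero (s+428): 428 + j50 → |·| = √(428²+50²) = √185684 ≈ 430.91, ∠ = arctan(50/428) ≈ 6.66°
quadratic: (j50)² + 2.6·j50 + 25 = -2475 + j130 → |·| ≈ 2478.4, ∠ ≈ 176.99°
|L| = 25 · 430.91 / 2478.4 ≈ 4.3467
Gain = 20 log₁₀(4.3467) ≈ 12.76 dB
∠L = 6.66° − 176.99° = -170.33°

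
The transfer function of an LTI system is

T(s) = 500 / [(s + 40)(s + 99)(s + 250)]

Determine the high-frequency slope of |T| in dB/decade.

Each pole contributes −20 dB/decade at high frequency; each zero contributes +20 dB/decade.
Net: 0 zero(s) − 3 pole(s) → -60 dB/decade.

-60 dB/decade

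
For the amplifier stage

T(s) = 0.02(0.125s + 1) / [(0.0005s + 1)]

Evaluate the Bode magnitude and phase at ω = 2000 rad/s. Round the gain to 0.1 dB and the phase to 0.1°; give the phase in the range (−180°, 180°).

At ω = 2000 rad/s:
zero (1 + j2000·0.125) = 1 + j250 → |·| ≈ 250, ∠ ≈ 89.77°
pole (1 + j2000·0.0005) = 1 + j1 → |·| ≈ 1.4142, ∠ ≈ 45.00°
|T| = 0.02 · 250 / (1.4142) ≈ 3.5356
Gain = 20 log₁₀(3.5356) ≈ 10.97 dB
∠T = (89.77°) − (45.00°) = 44.77°

11.0 dB, 44.8°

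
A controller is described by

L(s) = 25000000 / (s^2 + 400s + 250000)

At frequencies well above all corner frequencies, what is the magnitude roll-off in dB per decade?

Each pole contributes −20 dB/decade at high frequency; each zero contributes +20 dB/decade.
Net: 0 zero(s) − 2 pole(s) → -40 dB/decade.

-40 dB/decade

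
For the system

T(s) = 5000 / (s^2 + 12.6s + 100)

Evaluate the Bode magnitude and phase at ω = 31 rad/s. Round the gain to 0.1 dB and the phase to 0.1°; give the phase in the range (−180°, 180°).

At s = jω = j31:
quadratic: (j31)² + 12.6·j31 + 100 = -861 + j390.6 → |·| ≈ 945.46, ∠ ≈ 155.60°
|T| = 5000 / 945.46 ≈ 5.2884
Gain = 20 log₁₀(5.2884) ≈ 14.47 dB
∠T = 0.00° − 155.60° = -155.60°

14.5 dB, -155.6°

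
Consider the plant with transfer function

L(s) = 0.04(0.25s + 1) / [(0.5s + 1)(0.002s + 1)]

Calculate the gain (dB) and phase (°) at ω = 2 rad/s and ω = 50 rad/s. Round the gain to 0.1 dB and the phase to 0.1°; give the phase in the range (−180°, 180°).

At ω = 2 rad/s:
zero (1 + j2·0.25) = 1 + j0.5 → |·| ≈ 1.118, ∠ ≈ 26.57°
pole (1 + j2·0.5) = 1 + j1 → |·| ≈ 1.4142, ∠ ≈ 45.00°
pole (1 + j2·0.002) = 1 + j0.004 → |·| ≈ 1, ∠ ≈ 0.23°
|L| = 0.04 · 1.118 / (1.4142 · 1) ≈ 0.031622
Gain = 20 log₁₀(0.031622) ≈ -30.00 dB
∠L = (26.57°) − (45.00° + 0.23°) = -18.66°

At ω = 50 rad/s:
zero (1 + j50·0.25) = 1 + j12.5 → |·| ≈ 12.54, ∠ ≈ 85.43°
pole (1 + j50·0.5) = 1 + j25 → |·| ≈ 25.02, ∠ ≈ 87.71°
pole (1 + j50·0.002) = 1 + j0.1 → |·| ≈ 1.005, ∠ ≈ 5.71°
|L| = 0.04 · 12.54 / (25.02 · 1.005) ≈ 0.019948
Gain = 20 log₁₀(0.019948) ≈ -34.00 dB
∠L = (85.43°) − (87.71° + 5.71°) = -7.99°

ω = 2: -30.0 dB, -18.7°; ω = 50: -34.0 dB, -8.0°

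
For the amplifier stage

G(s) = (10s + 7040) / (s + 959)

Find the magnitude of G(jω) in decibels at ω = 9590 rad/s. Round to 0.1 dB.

20.0 dB

Substitute s = j9590:
Numerator: 10(j9590) + 7040 = 7040 + j95900
Denominator: (j9590) + 959 = 959 + j9590
|N| = √(7040² + 95900²) ≈ 96158, ∠N ≈ 85.80°
|D| = √(959² + 9590²) ≈ 9637.8, ∠D ≈ 84.29°
|G| = 96158 / 9637.8 ≈ 9.9772
Gain = 20 log₁₀(9.9772) ≈ 19.98 dB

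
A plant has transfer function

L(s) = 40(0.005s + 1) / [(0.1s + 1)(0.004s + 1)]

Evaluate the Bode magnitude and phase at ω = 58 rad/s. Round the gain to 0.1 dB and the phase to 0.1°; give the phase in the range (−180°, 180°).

At ω = 58 rad/s:
zero (1 + j58·0.005) = 1 + j0.29 → |·| ≈ 1.0412, ∠ ≈ 16.17°
pole (1 + j58·0.1) = 1 + j5.8 → |·| ≈ 5.8856, ∠ ≈ 80.22°
pole (1 + j58·0.004) = 1 + j0.232 → |·| ≈ 1.0266, ∠ ≈ 13.06°
|L| = 40 · 1.0412 / (5.8856 · 1.0266) ≈ 6.8929
Gain = 20 log₁₀(6.8929) ≈ 16.77 dB
∠L = (16.17°) − (80.22° + 13.06°) = -77.11°

16.8 dB, -77.1°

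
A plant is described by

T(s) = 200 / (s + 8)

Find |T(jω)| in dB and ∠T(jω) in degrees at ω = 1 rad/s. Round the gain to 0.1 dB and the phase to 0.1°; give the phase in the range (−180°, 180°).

27.9 dB, -7.1°

At s = jω = j1:
pole (s+8): 8 + j1 → |·| = √(8²+1²) = √65 ≈ 8.0623, ∠ = arctan(1/8) ≈ 7.13°
|T| = 200 / 8.0623 ≈ 24.807
Gain = 20 log₁₀(24.807) ≈ 27.89 dB
∠T = 0.00° − 7.13° = -7.13°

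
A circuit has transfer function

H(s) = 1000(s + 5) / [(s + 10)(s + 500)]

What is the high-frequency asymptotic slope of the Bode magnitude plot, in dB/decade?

Each pole contributes −20 dB/decade at high frequency; each zero contributes +20 dB/decade.
Net: 1 zero(s) − 2 pole(s) → -20 dB/decade.

-20 dB/decade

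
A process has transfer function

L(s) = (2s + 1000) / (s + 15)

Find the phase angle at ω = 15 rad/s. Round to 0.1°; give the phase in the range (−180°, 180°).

-43.3°

Substitute s = j15:
Numerator: 2(j15) + 1000 = 1000 + j30
Denominator: (j15) + 15 = 15 + j15
|N| = √(1000² + 30²) ≈ 1000.4, ∠N ≈ 1.72°
|D| = √(15² + 15²) ≈ 21.213, ∠D ≈ 45.00°
∠L = 1.72° − 45.00° = -43.28°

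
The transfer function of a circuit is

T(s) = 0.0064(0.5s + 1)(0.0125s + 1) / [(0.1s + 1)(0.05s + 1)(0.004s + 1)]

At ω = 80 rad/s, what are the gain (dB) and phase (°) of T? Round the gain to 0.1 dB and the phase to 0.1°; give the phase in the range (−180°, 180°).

At ω = 80 rad/s:
zero (1 + j80·0.5) = 1 + j40 → |·| ≈ 40.012, ∠ ≈ 88.57°
zero (1 + j80·0.0125) = 1 + j1 → |·| ≈ 1.4142, ∠ ≈ 45.00°
pole (1 + j80·0.1) = 1 + j8 → |·| ≈ 8.0623, ∠ ≈ 82.87°
pole (1 + j80·0.05) = 1 + j4 → |·| ≈ 4.1231, ∠ ≈ 75.96°
pole (1 + j80·0.004) = 1 + j0.32 → |·| ≈ 1.05, ∠ ≈ 17.74°
|T| = 0.0064 · 40.012 · 1.4142 / (8.0623 · 4.1231 · 1.05) ≈ 0.010375
Gain = 20 log₁₀(0.010375) ≈ -39.68 dB
∠T = (88.57° + 45.00°) − (82.87° + 75.96° + 17.74°) = -43.00°

-39.7 dB, -43.0°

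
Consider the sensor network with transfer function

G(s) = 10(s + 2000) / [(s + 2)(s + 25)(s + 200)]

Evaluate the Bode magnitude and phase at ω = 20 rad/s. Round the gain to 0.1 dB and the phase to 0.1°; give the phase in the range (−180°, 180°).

-16.2 dB, -128.1°

At s = jω = j20:
zero (s+2000): 2000 + j20 → |·| = √(2000²+20²) = √4000400 ≈ 2000.1, ∠ = arctan(20/2000) ≈ 0.57°
pole (s+2): 2 + j20 → |·| = √(2²+20²) = √404 ≈ 20.1, ∠ = arctan(20/2) ≈ 84.29°
pole (s+25): 25 + j20 → |·| = √(25²+20²) = √1025 ≈ 32.016, ∠ = arctan(20/25) ≈ 38.66°
pole (s+200): 200 + j20 → |·| = √(200²+20²) = √40400 ≈ 201, ∠ = arctan(20/200) ≈ 5.71°
|G| = 10 · 2000.1 / 1.2935e+05 ≈ 0.15463
Gain = 20 log₁₀(0.15463) ≈ -16.21 dB
∠G = 0.57° − 128.66° = -128.09°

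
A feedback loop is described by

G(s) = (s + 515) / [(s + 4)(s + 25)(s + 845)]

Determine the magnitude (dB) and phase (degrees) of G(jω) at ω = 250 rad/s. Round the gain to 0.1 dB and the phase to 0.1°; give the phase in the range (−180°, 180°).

At s = jω = j250:
zero (s+515): 515 + j250 → |·| = √(515²+250²) = √327725 ≈ 572.47, ∠ = arctan(250/515) ≈ 25.89°
pole (s+4): 4 + j250 → |·| = √(4²+250²) = √62516 ≈ 250.03, ∠ = arctan(250/4) ≈ 89.08°
pole (s+25): 25 + j250 → |·| = √(25²+250²) = √63125 ≈ 251.25, ∠ = arctan(250/25) ≈ 84.29°
pole (s+845): 845 + j250 → |·| = √(845²+250²) = √776525 ≈ 881.21, ∠ = arctan(250/845) ≈ 16.48°
|G| = 1 · 572.47 / 5.5358e+07 ≈ 1.0341e-05
Gain = 20 log₁₀(1.0341e-05) ≈ -99.71 dB
∠G = 25.89° − 189.85° = -163.96°

-99.7 dB, -164.0°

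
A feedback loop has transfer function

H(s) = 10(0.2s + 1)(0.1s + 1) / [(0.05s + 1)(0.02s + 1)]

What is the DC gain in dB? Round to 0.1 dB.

20.0 dB

H(0) = 10 · 1 / 1 = 10
20 log₁₀(10) ≈ 20.00 dB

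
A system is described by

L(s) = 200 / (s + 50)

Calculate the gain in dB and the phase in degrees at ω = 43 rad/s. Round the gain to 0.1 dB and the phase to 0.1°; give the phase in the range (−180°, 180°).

Substitute s = j43:
Numerator: 200 = 200 + j0
Denominator: (j43) + 50 = 50 + j43
|N| = √(200² + 0²) ≈ 200, ∠N ≈ 0.00°
|D| = √(50² + 43²) ≈ 65.947, ∠D ≈ 40.70°
|L| = 200 / 65.947 ≈ 3.0327
Gain = 20 log₁₀(3.0327) ≈ 9.64 dB
∠L = 0.00° − 40.70° = -40.70°

9.6 dB, -40.7°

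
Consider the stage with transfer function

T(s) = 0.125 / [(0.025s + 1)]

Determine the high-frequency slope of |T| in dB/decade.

-20 dB/decade

Each pole contributes −20 dB/decade at high frequency; each zero contributes +20 dB/decade.
Net: 0 zero(s) − 1 pole(s) → -20 dB/decade.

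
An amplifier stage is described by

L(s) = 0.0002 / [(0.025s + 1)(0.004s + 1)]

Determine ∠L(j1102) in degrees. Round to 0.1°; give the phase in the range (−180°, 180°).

-165.1°

At ω = 1102 rad/s:
pole (1 + j1102·0.025) = 1 + j27.55 → |·| ≈ 27.568, ∠ ≈ 87.92°
pole (1 + j1102·0.004) = 1 + j4.408 → |·| ≈ 4.52, ∠ ≈ 77.22°
∠L = (0°) − (87.92° + 77.22°) = -165.14°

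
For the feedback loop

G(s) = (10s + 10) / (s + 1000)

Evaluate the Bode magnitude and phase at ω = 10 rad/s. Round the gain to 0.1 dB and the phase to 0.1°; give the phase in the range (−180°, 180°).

-20.0 dB, 83.7°

Substitute s = j10:
Numerator: 10(j10) + 10 = 10 + j100
Denominator: (j10) + 1000 = 1000 + j10
|N| = √(10² + 100²) ≈ 100.5, ∠N ≈ 84.29°
|D| = √(1000² + 10²) ≈ 1000, ∠D ≈ 0.57°
|G| = 100.5 / 1000 ≈ 0.1005
Gain = 20 log₁₀(0.1005) ≈ -19.96 dB
∠G = 84.29° − 0.57° = 83.72°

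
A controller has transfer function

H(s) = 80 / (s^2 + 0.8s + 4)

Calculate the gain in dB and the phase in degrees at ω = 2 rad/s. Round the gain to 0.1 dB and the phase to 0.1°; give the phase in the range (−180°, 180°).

At s = jω = j2:
quadratic: (j2)² + 0.8·j2 + 4 = 0 + j1.6 → |·| ≈ 1.6, ∠ ≈ 90.00°
|H| = 80 / 1.6 ≈ 50
Gain = 20 log₁₀(50) ≈ 33.98 dB
∠H = 0.00° − 90.00° = -90.00°

34.0 dB, -90.0°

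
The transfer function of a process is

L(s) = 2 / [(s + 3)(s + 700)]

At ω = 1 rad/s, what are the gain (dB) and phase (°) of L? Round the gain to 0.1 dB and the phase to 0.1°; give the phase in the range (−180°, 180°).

At s = jω = j1:
pole (s+3): 3 + j1 → |·| = √(3²+1²) = √10 ≈ 3.1623, ∠ = arctan(1/3) ≈ 18.43°
pole (s+700): 700 + j1 → |·| = √(700²+1²) = √490001 ≈ 700, ∠ = arctan(1/700) ≈ 0.08°
|L| = 2 / 2213.6 ≈ 0.00090351
Gain = 20 log₁₀(0.00090351) ≈ -60.88 dB
∠L = 0.00° − 18.51° = -18.51°

-60.9 dB, -18.5°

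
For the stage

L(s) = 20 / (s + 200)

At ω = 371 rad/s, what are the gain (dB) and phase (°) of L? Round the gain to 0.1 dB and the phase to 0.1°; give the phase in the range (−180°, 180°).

At s = jω = j371:
pole (s+200): 200 + j371 → |·| = √(200²+371²) = √177641 ≈ 421.47, ∠ = arctan(371/200) ≈ 61.67°
|L| = 20 / 421.47 ≈ 0.047453
Gain = 20 log₁₀(0.047453) ≈ -26.47 dB
∠L = 0.00° − 61.67° = -61.67°

-26.5 dB, -61.7°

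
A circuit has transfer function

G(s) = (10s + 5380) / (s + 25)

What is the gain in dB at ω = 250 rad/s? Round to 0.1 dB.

Substitute s = j250:
Numerator: 10(j250) + 5380 = 5380 + j2500
Denominator: (j250) + 25 = 25 + j250
|N| = √(5380² + 2500²) ≈ 5932.5, ∠N ≈ 24.92°
|D| = √(25² + 250²) ≈ 251.25, ∠D ≈ 84.29°
|G| = 5932.5 / 251.25 ≈ 23.612
Gain = 20 log₁₀(23.612) ≈ 27.46 dB

27.5 dB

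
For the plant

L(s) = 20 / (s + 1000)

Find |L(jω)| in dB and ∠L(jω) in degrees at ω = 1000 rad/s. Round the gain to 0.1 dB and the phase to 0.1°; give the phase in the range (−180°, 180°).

-37.0 dB, -45.0°

At s = jω = j1000:
pole (s+1000): 1000 + j1000 → |·| = √(1000²+1000²) = √2000000 ≈ 1414.2, ∠ = arctan(1000/1000) ≈ 45.00°
|L| = 20 / 1414.2 ≈ 0.014142
Gain = 20 log₁₀(0.014142) ≈ -36.99 dB
∠L = 0.00° − 45.00° = -45.00°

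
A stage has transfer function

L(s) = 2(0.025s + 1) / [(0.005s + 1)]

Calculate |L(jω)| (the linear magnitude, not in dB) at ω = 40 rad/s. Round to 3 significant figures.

2.77

At ω = 40 rad/s:
zero (1 + j40·0.025) = 1 + j1 → |·| ≈ 1.4142, ∠ ≈ 45.00°
pole (1 + j40·0.005) = 1 + j0.2 → |·| ≈ 1.0198, ∠ ≈ 11.31°
|L| = 2 · 1.4142 / (1.0198) ≈ 2.7735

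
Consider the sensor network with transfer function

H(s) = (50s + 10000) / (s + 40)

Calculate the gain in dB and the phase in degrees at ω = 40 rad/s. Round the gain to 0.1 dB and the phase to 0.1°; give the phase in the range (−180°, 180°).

45.1 dB, -33.7°

Substitute s = j40:
Numerator: 50(j40) + 10000 = 10000 + j2000
Denominator: (j40) + 40 = 40 + j40
|N| = √(10000² + 2000²) ≈ 10198, ∠N ≈ 11.31°
|D| = √(40² + 40²) ≈ 56.569, ∠D ≈ 45.00°
|H| = 10198 / 56.569 ≈ 180.28
Gain = 20 log₁₀(180.28) ≈ 45.12 dB
∠H = 11.31° − 45.00° = -33.69°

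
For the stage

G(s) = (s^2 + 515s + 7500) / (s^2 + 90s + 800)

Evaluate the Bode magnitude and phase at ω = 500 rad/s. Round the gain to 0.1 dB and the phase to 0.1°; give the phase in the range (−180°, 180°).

Substitute s = j500:
Numerator: (j500)^2 + 515(j500) + 7500 = -242500 + j257500
Denominator: (j500)^2 + 90(j500) + 800 = -249200 + j45000
|N| = √(242500² + 257500²) ≈ 3.5371e+05, ∠N ≈ 133.28°
|D| = √(249200² + 45000²) ≈ 2.5323e+05, ∠D ≈ 169.76°
|G| = 3.5371e+05 / 2.5323e+05 ≈ 1.3968
Gain = 20 log₁₀(1.3968) ≈ 2.90 dB
∠G = 133.28° − 169.76° = -36.48°

2.9 dB, -36.5°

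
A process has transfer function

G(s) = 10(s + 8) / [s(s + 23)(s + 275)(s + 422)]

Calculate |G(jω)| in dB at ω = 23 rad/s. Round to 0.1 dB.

At s = jω = j23:
zero (s+8): 8 + j23 → |·| = √(8²+23²) = √593 ≈ 24.352, ∠ = arctan(23/8) ≈ 70.82°
pole (s+23): 23 + j23 → |·| = √(23²+23²) = √1058 ≈ 32.527, ∠ = arctan(23/23) ≈ 45.00°
pole (s+275): 275 + j23 → |·| = √(275²+23²) = √76154 ≈ 275.96, ∠ = arctan(23/275) ≈ 4.78°
pole (s+422): 422 + j23 → |·| = √(422²+23²) = √178613 ≈ 422.63, ∠ = arctan(23/422) ≈ 3.12°
pole at origin: |s| = 23, ∠ = 90.00° (in denominator)
|G| = 10 · 24.352 / 8.7253e+07 ≈ 2.791e-06
Gain = 20 log₁₀(2.791e-06) ≈ -111.08 dB

-111.1 dB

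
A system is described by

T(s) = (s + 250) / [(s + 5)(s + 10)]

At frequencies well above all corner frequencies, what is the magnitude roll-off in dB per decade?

Each pole contributes −20 dB/decade at high frequency; each zero contributes +20 dB/decade.
Net: 1 zero(s) − 2 pole(s) → -20 dB/decade.

-20 dB/decade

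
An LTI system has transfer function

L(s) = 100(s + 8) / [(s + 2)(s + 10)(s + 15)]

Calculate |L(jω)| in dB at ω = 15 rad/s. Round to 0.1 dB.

-10.6 dB

At s = jω = j15:
zero (s+8): 8 + j15 → |·| = √(8²+15²) = √289 ≈ 17, ∠ = arctan(15/8) ≈ 61.93°
pole (s+2): 2 + j15 → |·| = √(2²+15²) = √229 ≈ 15.133, ∠ = arctan(15/2) ≈ 82.41°
pole (s+10): 10 + j15 → |·| = √(10²+15²) = √325 ≈ 18.028, ∠ = arctan(15/10) ≈ 56.31°
pole (s+15): 15 + j15 → |·| = √(15²+15²) = √450 ≈ 21.213, ∠ = arctan(15/15) ≈ 45.00°
|L| = 100 · 17 / 5787.3 ≈ 0.29375
Gain = 20 log₁₀(0.29375) ≈ -10.64 dB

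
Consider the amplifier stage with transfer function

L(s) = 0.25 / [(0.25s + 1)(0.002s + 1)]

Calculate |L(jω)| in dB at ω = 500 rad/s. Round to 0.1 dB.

At ω = 500 rad/s:
pole (1 + j500·0.25) = 1 + j125 → |·| ≈ 125, ∠ ≈ 89.54°
pole (1 + j500·0.002) = 1 + j1 → |·| ≈ 1.4142, ∠ ≈ 45.00°
|L| = 0.25 · 1 / (125 · 1.4142) ≈ 0.0014142
Gain = 20 log₁₀(0.0014142) ≈ -56.99 dB

-57.0 dB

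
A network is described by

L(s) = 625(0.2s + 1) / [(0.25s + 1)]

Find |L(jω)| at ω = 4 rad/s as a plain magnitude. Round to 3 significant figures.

At ω = 4 rad/s:
zero (1 + j4·0.2) = 1 + j0.8 → |·| ≈ 1.2806, ∠ ≈ 38.66°
pole (1 + j4·0.25) = 1 + j1 → |·| ≈ 1.4142, ∠ ≈ 45.00°
|L| = 625 · 1.2806 / (1.4142) ≈ 565.96

566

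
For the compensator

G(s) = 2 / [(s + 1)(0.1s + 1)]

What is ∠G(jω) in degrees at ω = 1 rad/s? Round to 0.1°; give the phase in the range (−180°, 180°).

At ω = 1 rad/s:
pole (1 + j1·1) = 1 + j1 → |·| ≈ 1.4142, ∠ ≈ 45.00°
pole (1 + j1·0.1) = 1 + j0.1 → |·| ≈ 1.005, ∠ ≈ 5.71°
∠G = (0°) − (45.00° + 5.71°) = -50.71°

-50.7°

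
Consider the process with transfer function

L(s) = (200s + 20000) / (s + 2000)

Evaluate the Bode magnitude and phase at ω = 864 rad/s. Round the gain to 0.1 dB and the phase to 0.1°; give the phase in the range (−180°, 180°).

38.0 dB, 60.0°

Substitute s = j864:
Numerator: 200(j864) + 20000 = 20000 + j172800
Denominator: (j864) + 2000 = 2000 + j864
|N| = √(20000² + 172800²) ≈ 1.7395e+05, ∠N ≈ 83.40°
|D| = √(2000² + 864²) ≈ 2178.6, ∠D ≈ 23.36°
|L| = 1.7395e+05 / 2178.6 ≈ 79.845
Gain = 20 log₁₀(79.845) ≈ 38.04 dB
∠L = 83.40° − 23.36° = 60.04°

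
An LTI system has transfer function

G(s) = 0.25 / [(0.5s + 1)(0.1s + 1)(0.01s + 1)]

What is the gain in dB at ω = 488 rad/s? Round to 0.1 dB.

At ω = 488 rad/s:
pole (1 + j488·0.5) = 1 + j244 → |·| ≈ 244, ∠ ≈ 89.77°
pole (1 + j488·0.1) = 1 + j48.8 → |·| ≈ 48.81, ∠ ≈ 88.83°
pole (1 + j488·0.01) = 1 + j4.88 → |·| ≈ 4.9814, ∠ ≈ 78.42°
|G| = 0.25 · 1 / (244 · 48.81 · 4.9814) ≈ 4.214e-06
Gain = 20 log₁₀(4.214e-06) ≈ -107.51 dB

-107.5 dB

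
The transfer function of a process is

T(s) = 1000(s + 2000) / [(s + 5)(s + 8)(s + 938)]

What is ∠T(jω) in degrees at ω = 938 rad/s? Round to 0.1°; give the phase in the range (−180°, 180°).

At s = jω = j938:
zero (s+2000): 2000 + j938 → |·| = √(2000²+938²) = √4879844 ≈ 2209, ∠ = arctan(938/2000) ≈ 25.13°
pole (s+5): 5 + j938 → |·| = √(5²+938²) = √879869 ≈ 938.01, ∠ = arctan(938/5) ≈ 89.69°
pole (s+8): 8 + j938 → |·| = √(8²+938²) = √879908 ≈ 938.03, ∠ = arctan(938/8) ≈ 89.51°
pole (s+938): 938 + j938 → |·| = √(938²+938²) = √1759688 ≈ 1326.5, ∠ = arctan(938/938) ≈ 45.00°
∠T = 25.13° − 224.20° = -199.07° ≡ 160.93° (principal value)

160.9°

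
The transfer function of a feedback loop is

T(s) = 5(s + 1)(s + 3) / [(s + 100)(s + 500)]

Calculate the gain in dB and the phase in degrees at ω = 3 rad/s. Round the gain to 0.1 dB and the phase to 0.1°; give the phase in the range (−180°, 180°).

-57.5 dB, 114.5°

At s = jω = j3:
zero (s+1): 1 + j3 → |·| = √(1²+3²) = √10 ≈ 3.1623, ∠ = arctan(3/1) ≈ 71.57°
zero (s+3): 3 + j3 → |·| = √(3²+3²) = √18 ≈ 4.2426, ∠ = arctan(3/3) ≈ 45.00°
pole (s+100): 100 + j3 → |·| = √(100²+3²) = √10009 ≈ 100.04, ∠ = arctan(3/100) ≈ 1.72°
pole (s+500): 500 + j3 → |·| = √(500²+3²) = √250009 ≈ 500.01, ∠ = arctan(3/500) ≈ 0.34°
|T| = 5 · 13.416 / 50021 ≈ 0.001341
Gain = 20 log₁₀(0.001341) ≈ -57.45 dB
∠T = 116.57° − 2.06° = 114.51°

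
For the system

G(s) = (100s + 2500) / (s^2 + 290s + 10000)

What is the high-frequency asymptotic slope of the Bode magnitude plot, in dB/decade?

-20 dB/decade

Each pole contributes −20 dB/decade at high frequency; each zero contributes +20 dB/decade.
Net: 1 zero(s) − 2 pole(s) → -20 dB/decade.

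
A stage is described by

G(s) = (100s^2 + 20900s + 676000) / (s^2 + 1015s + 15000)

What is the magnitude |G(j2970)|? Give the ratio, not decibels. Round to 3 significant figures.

94.9

Substitute s = j2970:
Numerator: 100(j2970)^2 + 20900(j2970) + 676000 = -881414000 + j62073000
Denominator: (j2970)^2 + 1015(j2970) + 15000 = -8805900 + j3014550
|N| = √(881414000² + 62073000²) ≈ 8.836e+08, ∠N ≈ 175.97°
|D| = √(8805900² + 3014550²) ≈ 9.3076e+06, ∠D ≈ 161.10°
|G| = 8.836e+08 / 9.3076e+06 ≈ 94.933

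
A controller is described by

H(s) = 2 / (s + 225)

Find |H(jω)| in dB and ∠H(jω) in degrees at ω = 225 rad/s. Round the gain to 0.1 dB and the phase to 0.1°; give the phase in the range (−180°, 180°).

Substitute s = j225:
Numerator: 2 = 2 + j0
Denominator: (j225) + 225 = 225 + j225
|N| = √(2² + 0²) ≈ 2, ∠N ≈ 0.00°
|D| = √(225² + 225²) ≈ 318.2, ∠D ≈ 45.00°
|H| = 2 / 318.2 ≈ 0.0062854
Gain = 20 log₁₀(0.0062854) ≈ -44.03 dB
∠H = 0.00° − 45.00° = -45.00°

-44.0 dB, -45.0°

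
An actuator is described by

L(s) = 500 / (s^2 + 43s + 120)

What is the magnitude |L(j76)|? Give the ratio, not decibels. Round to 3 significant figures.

Substitute s = j76:
Numerator: 500 = 500 + j0
Denominator: (j76)^2 + 43(j76) + 120 = -5656 + j3268
|N| = √(500² + 0²) ≈ 500, ∠N ≈ 0.00°
|D| = √(5656² + 3268²) ≈ 6532.2, ∠D ≈ 149.98°
|L| = 500 / 6532.2 ≈ 0.076544

0.0765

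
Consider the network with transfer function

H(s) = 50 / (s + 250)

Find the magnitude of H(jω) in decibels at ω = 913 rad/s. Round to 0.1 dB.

-25.5 dB

Substitute s = j913:
Numerator: 50 = 50 + j0
Denominator: (j913) + 250 = 250 + j913
|N| = √(50² + 0²) ≈ 50, ∠N ≈ 0.00°
|D| = √(250² + 913²) ≈ 946.61, ∠D ≈ 74.69°
|H| = 50 / 946.61 ≈ 0.05282
Gain = 20 log₁₀(0.05282) ≈ -25.54 dB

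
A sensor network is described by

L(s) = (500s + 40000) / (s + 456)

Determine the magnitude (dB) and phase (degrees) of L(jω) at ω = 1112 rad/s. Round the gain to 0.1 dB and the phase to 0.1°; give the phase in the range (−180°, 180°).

53.3 dB, 18.2°

Substitute s = j1112:
Numerator: 500(j1112) + 40000 = 40000 + j556000
Denominator: (j1112) + 456 = 456 + j1112
|N| = √(40000² + 556000²) ≈ 5.5744e+05, ∠N ≈ 85.89°
|D| = √(456² + 1112²) ≈ 1201.9, ∠D ≈ 67.70°
|L| = 5.5744e+05 / 1201.9 ≈ 463.8
Gain = 20 log₁₀(463.8) ≈ 53.33 dB
∠L = 85.89° − 67.70° = 18.19°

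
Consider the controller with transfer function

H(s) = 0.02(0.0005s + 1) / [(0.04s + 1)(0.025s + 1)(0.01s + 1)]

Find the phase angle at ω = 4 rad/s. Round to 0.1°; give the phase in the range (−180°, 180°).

-17.0°

At ω = 4 rad/s:
zero (1 + j4·0.0005) = 1 + j0.002 → |·| ≈ 1, ∠ ≈ 0.11°
pole (1 + j4·0.04) = 1 + j0.16 → |·| ≈ 1.0127, ∠ ≈ 9.09°
pole (1 + j4·0.025) = 1 + j0.1 → |·| ≈ 1.005, ∠ ≈ 5.71°
pole (1 + j4·0.01) = 1 + j0.04 → |·| ≈ 1.0008, ∠ ≈ 2.29°
∠H = (0.11°) − (9.09° + 5.71° + 2.29°) = -16.98°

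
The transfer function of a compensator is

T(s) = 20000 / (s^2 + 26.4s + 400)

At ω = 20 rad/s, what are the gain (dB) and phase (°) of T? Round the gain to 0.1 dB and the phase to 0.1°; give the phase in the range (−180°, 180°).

At s = jω = j20:
quadratic: (j20)² + 26.4·j20 + 400 = 0 + j528 → |·| ≈ 528, ∠ ≈ 90.00°
|T| = 20000 / 528 ≈ 37.879
Gain = 20 log₁₀(37.879) ≈ 31.57 dB
∠T = 0.00° − 90.00° = -90.00°

31.6 dB, -90.0°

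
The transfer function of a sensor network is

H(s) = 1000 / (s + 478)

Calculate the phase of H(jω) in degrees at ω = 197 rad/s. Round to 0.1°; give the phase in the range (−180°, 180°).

-22.4°

Substitute s = j197:
Numerator: 1000 = 1000 + j0
Denominator: (j197) + 478 = 478 + j197
|N| = √(1000² + 0²) ≈ 1000, ∠N ≈ 0.00°
|D| = √(478² + 197²) ≈ 517, ∠D ≈ 22.40°
∠H = 0.00° − 22.40° = -22.40°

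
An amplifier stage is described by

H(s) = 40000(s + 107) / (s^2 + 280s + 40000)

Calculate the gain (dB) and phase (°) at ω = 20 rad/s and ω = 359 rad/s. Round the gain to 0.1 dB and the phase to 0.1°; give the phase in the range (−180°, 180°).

ω = 20: 40.7 dB, 2.5°; ω = 359: 41.0 dB, -58.1°

At s = jω = j20:
zero (s+107): 107 + j20 → |·| = √(107²+20²) = √11849 ≈ 108.85, ∠ = arctan(20/107) ≈ 10.59°
quadratic: (j20)² + 280·j20 + 40000 = 39600 + j5600 → |·| ≈ 39994, ∠ ≈ 8.05°
|H| = 40000 · 108.85 / 39994 ≈ 108.87
Gain = 20 log₁₀(108.87) ≈ 40.74 dB
∠H = 10.59° − 8.05° = 2.54°

At s = jω = j359:
zero (s+107): 107 + j359 → |·| = √(107²+359²) = √140330 ≈ 374.61, ∠ = arctan(359/107) ≈ 73.40°
quadratic: (j359)² + 280·j359 + 40000 = -88881 + j100520 → |·| ≈ 1.3418e+05, ∠ ≈ 131.48°
|H| = 40000 · 374.61 / 1.3418e+05 ≈ 111.67
Gain = 20 log₁₀(111.67) ≈ 40.96 dB
∠H = 73.40° − 131.48° = -58.08°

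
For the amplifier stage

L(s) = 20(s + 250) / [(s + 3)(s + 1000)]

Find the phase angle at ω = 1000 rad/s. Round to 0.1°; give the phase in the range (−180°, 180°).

At s = jω = j1000:
zero (s+250): 250 + j1000 → |·| = √(250²+1000²) = √1062500 ≈ 1030.8, ∠ = arctan(1000/250) ≈ 75.96°
pole (s+3): 3 + j1000 → |·| = √(3²+1000²) = √1000009 ≈ 1000, ∠ = arctan(1000/3) ≈ 89.83°
pole (s+1000): 1000 + j1000 → |·| = √(1000²+1000²) = √2000000 ≈ 1414.2, ∠ = arctan(1000/1000) ≈ 45.00°
∠L = 75.96° − 134.83° = -58.87°

-58.9°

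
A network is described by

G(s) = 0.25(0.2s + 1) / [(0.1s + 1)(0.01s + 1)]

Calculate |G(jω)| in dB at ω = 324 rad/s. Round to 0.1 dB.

At ω = 324 rad/s:
zero (1 + j324·0.2) = 1 + j64.8 → |·| ≈ 64.808, ∠ ≈ 89.12°
pole (1 + j324·0.1) = 1 + j32.4 → |·| ≈ 32.415, ∠ ≈ 88.23°
pole (1 + j324·0.01) = 1 + j3.24 → |·| ≈ 3.3908, ∠ ≈ 72.85°
|G| = 0.25 · 64.808 / (32.415 · 3.3908) ≈ 0.14741
Gain = 20 log₁₀(0.14741) ≈ -16.63 dB

-16.6 dB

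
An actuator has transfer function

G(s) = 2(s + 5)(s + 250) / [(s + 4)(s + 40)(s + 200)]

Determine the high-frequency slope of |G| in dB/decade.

Each pole contributes −20 dB/decade at high frequency; each zero contributes +20 dB/decade.
Net: 2 zero(s) − 3 pole(s) → -20 dB/decade.

-20 dB/decade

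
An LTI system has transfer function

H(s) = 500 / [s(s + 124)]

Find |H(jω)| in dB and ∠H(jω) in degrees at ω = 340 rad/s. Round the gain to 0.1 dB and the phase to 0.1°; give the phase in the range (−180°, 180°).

At s = jω = j340:
pole (s+124): 124 + j340 → |·| = √(124²+340²) = √130976 ≈ 361.91, ∠ = arctan(340/124) ≈ 69.96°
pole at origin: |s| = 340, ∠ = 90.00° (in denominator)
|H| = 500 / 1.2305e+05 ≈ 0.0040634
Gain = 20 log₁₀(0.0040634) ≈ -47.82 dB
∠H = 0.00° − 159.96° = -159.96°

-47.8 dB, -160.0°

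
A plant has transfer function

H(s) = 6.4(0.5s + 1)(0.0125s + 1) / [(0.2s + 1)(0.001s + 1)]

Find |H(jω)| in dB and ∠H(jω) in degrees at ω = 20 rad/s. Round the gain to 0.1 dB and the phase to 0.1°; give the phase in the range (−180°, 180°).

At ω = 20 rad/s:
zero (1 + j20·0.5) = 1 + j10 → |·| ≈ 10.05, ∠ ≈ 84.29°
zero (1 + j20·0.0125) = 1 + j0.25 → |·| ≈ 1.0308, ∠ ≈ 14.04°
pole (1 + j20·0.2) = 1 + j4 → |·| ≈ 4.1231, ∠ ≈ 75.96°
pole (1 + j20·0.001) = 1 + j0.02 → |·| ≈ 1.0002, ∠ ≈ 1.15°
|H| = 6.4 · 10.05 · 1.0308 / (4.1231 · 1.0002) ≈ 16.077
Gain = 20 log₁₀(16.077) ≈ 24.12 dB
∠H = (84.29° + 14.04°) − (75.96° + 1.15°) = 21.22°

24.1 dB, 21.2°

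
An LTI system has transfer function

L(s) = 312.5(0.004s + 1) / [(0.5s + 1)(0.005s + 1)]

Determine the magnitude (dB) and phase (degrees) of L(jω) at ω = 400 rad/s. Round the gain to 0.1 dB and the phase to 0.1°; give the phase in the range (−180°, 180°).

At ω = 400 rad/s:
zero (1 + j400·0.004) = 1 + j1.6 → |·| ≈ 1.8868, ∠ ≈ 57.99°
pole (1 + j400·0.5) = 1 + j200 → |·| ≈ 200, ∠ ≈ 89.71°
pole (1 + j400·0.005) = 1 + j2 → |·| ≈ 2.2361, ∠ ≈ 63.43°
|L| = 312.5 · 1.8868 / (200 · 2.2361) ≈ 1.3184
Gain = 20 log₁₀(1.3184) ≈ 2.40 dB
∠L = (57.99°) − (89.71° + 63.43°) = -95.15°

2.4 dB, -95.2°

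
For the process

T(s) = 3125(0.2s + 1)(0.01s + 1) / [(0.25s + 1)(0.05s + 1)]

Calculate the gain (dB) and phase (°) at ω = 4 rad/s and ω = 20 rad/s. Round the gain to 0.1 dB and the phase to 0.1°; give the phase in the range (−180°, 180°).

ω = 4: 68.9 dB, -15.4°; ω = 20: 65.2 dB, -36.4°

At ω = 4 rad/s:
zero (1 + j4·0.2) = 1 + j0.8 → |·| ≈ 1.2806, ∠ ≈ 38.66°
zero (1 + j4·0.01) = 1 + j0.04 → |·| ≈ 1.0008, ∠ ≈ 2.29°
pole (1 + j4·0.25) = 1 + j1 → |·| ≈ 1.4142, ∠ ≈ 45.00°
pole (1 + j4·0.05) = 1 + j0.2 → |·| ≈ 1.0198, ∠ ≈ 11.31°
|T| = 3125 · 1.2806 · 1.0008 / (1.4142 · 1.0198) ≈ 2777.1
Gain = 20 log₁₀(2777.1) ≈ 68.87 dB
∠T = (38.66° + 2.29°) − (45.00° + 11.31°) = -15.36°

At ω = 20 rad/s:
zero (1 + j20·0.2) = 1 + j4 → |·| ≈ 4.1231, ∠ ≈ 75.96°
zero (1 + j20·0.01) = 1 + j0.2 → |·| ≈ 1.0198, ∠ ≈ 11.31°
pole (1 + j20·0.25) = 1 + j5 → |·| ≈ 5.099, ∠ ≈ 78.69°
pole (1 + j20·0.05) = 1 + j1 → |·| ≈ 1.4142, ∠ ≈ 45.00°
|T| = 3125 · 4.1231 · 1.0198 / (5.099 · 1.4142) ≈ 1822.2
Gain = 20 log₁₀(1822.2) ≈ 65.21 dB
∠T = (75.96° + 11.31°) − (78.69° + 45.00°) = -36.42°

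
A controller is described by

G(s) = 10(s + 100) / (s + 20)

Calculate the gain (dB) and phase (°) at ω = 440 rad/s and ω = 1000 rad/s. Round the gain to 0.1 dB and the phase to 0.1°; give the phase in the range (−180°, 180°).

At s = jω = j440:
zero (s+100): 100 + j440 → |·| = √(100²+440²) = √203600 ≈ 451.22, ∠ = arctan(440/100) ≈ 77.20°
pole (s+20): 20 + j440 → |·| = √(20²+440²) = √194000 ≈ 440.45, ∠ = arctan(440/20) ≈ 87.40°
|G| = 10 · 451.22 / 440.45 ≈ 10.245
Gain = 20 log₁₀(10.245) ≈ 20.21 dB
∠G = 77.20° − 87.40° = -10.20°

At s = jω = j1000:
zero (s+100): 100 + j1000 → |·| = √(100²+1000²) = √1010000 ≈ 1005, ∠ = arctan(1000/100) ≈ 84.29°
pole (s+20): 20 + j1000 → |·| = √(20²+1000²) = √1000400 ≈ 1000.2, ∠ = arctan(1000/20) ≈ 88.85°
|G| = 10 · 1005 / 1000.2 ≈ 10.048
Gain = 20 log₁₀(10.048) ≈ 20.04 dB
∠G = 84.29° − 88.85° = -4.56°

ω = 440: 20.2 dB, -10.2°; ω = 1000: 20.0 dB, -4.6°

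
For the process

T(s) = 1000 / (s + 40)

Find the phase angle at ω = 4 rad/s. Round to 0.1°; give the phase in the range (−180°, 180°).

At s = jω = j4:
pole (s+40): 40 + j4 → |·| = √(40²+4²) = √1616 ≈ 40.2, ∠ = arctan(4/40) ≈ 5.71°
∠T = 0.00° − 5.71° = -5.71°

-5.7°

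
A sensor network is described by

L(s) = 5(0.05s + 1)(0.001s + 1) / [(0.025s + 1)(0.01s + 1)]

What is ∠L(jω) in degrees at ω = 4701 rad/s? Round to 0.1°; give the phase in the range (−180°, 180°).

-10.5°

At ω = 4701 rad/s:
zero (1 + j4701·0.05) = 1 + j235.05 → |·| ≈ 235.05, ∠ ≈ 89.76°
zero (1 + j4701·0.001) = 1 + j4.701 → |·| ≈ 4.8062, ∠ ≈ 77.99°
pole (1 + j4701·0.025) = 1 + j117.525 → |·| ≈ 117.53, ∠ ≈ 89.51°
pole (1 + j4701·0.01) = 1 + j47.01 → |·| ≈ 47.021, ∠ ≈ 88.78°
∠L = (89.76° + 77.99°) − (89.51° + 88.78°) = -10.54°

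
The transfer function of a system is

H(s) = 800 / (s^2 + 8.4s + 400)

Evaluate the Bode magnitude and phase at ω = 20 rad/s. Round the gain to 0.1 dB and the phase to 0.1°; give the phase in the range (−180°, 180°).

13.6 dB, -90.0°

At s = jω = j20:
quadratic: (j20)² + 8.4·j20 + 400 = 0 + j168 → |·| ≈ 168, ∠ ≈ 90.00°
|H| = 800 / 168 ≈ 4.7619
Gain = 20 log₁₀(4.7619) ≈ 13.56 dB
∠H = 0.00° − 90.00° = -90.00°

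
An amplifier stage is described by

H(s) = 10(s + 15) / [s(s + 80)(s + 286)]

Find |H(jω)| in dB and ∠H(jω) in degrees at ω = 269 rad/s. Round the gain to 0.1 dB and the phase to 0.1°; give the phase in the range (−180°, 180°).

-80.8 dB, -119.9°

At s = jω = j269:
zero (s+15): 15 + j269 → |·| = √(15²+269²) = √72586 ≈ 269.42, ∠ = arctan(269/15) ≈ 86.81°
pole (s+80): 80 + j269 → |·| = √(80²+269²) = √78761 ≈ 280.64, ∠ = arctan(269/80) ≈ 73.44°
pole (s+286): 286 + j269 → |·| = √(286²+269²) = √154157 ≈ 392.63, ∠ = arctan(269/286) ≈ 43.25°
pole at origin: |s| = 269, ∠ = 90.00° (in denominator)
|H| = 10 · 269.42 / 2.964e+07 ≈ 9.0897e-05
Gain = 20 log₁₀(9.0897e-05) ≈ -80.83 dB
∠H = 86.81° − 206.69° = -119.88°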